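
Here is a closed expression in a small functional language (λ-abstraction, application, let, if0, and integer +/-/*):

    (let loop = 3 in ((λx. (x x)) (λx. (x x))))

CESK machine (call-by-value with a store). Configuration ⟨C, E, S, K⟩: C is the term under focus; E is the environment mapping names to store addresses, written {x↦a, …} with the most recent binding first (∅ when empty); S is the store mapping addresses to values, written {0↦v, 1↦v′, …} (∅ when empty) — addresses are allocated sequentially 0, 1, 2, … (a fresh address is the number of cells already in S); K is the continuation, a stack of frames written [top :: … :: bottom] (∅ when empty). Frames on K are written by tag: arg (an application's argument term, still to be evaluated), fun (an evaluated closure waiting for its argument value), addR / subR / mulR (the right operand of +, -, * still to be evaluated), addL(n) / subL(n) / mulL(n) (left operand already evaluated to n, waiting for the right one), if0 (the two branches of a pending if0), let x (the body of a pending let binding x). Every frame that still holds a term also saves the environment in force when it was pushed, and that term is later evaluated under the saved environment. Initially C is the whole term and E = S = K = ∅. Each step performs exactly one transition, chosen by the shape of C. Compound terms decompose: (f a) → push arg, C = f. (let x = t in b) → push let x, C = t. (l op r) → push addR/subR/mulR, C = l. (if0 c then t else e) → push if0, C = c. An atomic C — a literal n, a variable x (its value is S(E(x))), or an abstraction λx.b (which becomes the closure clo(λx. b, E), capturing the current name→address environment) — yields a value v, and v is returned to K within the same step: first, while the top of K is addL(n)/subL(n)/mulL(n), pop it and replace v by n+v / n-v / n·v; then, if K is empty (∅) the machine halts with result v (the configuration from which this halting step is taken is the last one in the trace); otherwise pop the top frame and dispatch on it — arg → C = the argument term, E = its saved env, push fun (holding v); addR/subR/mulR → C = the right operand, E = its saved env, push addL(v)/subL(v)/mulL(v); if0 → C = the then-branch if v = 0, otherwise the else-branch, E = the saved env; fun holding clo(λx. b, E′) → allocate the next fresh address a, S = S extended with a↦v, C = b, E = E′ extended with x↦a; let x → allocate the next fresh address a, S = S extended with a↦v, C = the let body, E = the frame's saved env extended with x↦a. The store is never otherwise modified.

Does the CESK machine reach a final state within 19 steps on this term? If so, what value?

step 0: <C=(let loop = 3 in ((λx. (x x)) (λx. (x x)))), E=∅, S=∅, K=∅>
step 1: <C=3, E=∅, S=∅, K=[let loop]>
step 2: <C=((λx. (x x)) (λx. (x x))), E={loop↦0}, S={0↦3}, K=∅>
step 3: <C=(λx. (x x)), E={loop↦0}, S={0↦3}, K=[arg]>
step 4: <C=(λx. (x x)), E={loop↦0}, S={0↦3}, K=[fun]>
step 5: <C=(x x), E={x↦1, loop↦0}, S={0↦3, 1↦clo(λx. (x x), {loop↦0})}, K=∅>
step 6: <C=x, E={x↦1, loop↦0}, S={0↦3, 1↦clo(λx. (x x), {loop↦0})}, K=[arg]>
step 7: <C=x, E={x↦1, loop↦0}, S={0↦3, 1↦clo(λx. (x x), {loop↦0})}, K=[fun]>
step 8: <C=(x x), E={x↦2, loop↦0}, S={0↦3, 1↦clo(λx. (x x), {loop↦0}), 2↦clo(λx. (x x), {loop↦0})}, K=∅>
step 9: <C=x, E={x↦2, loop↦0}, S={0↦3, 1↦clo(λx. (x x), {loop↦0}), 2↦clo(λx. (x x), {loop↦0})}, K=[arg]>
step 10: <C=x, E={x↦2, loop↦0}, S={0↦3, 1↦clo(λx. (x x), {loop↦0}), 2↦clo(λx. (x x), {loop↦0})}, K=[fun]>
step 11: <C=(x x), E={x↦3, loop↦0}, S={0↦3, 1↦clo(λx. (x x), {loop↦0}), 2↦clo(λx. (x x), {loop↦0}), 3↦clo(λx. (x x), {loop↦0})}, K=∅>
step 12: <C=x, E={x↦3, loop↦0}, S={0↦3, 1↦clo(λx. (x x), {loop↦0}), 2↦clo(λx. (x x), {loop↦0}), 3↦clo(λx. (x x), {loop↦0})}, K=[arg]>
step 13: <C=x, E={x↦3, loop↦0}, S={0↦3, 1↦clo(λx. (x x), {loop↦0}), 2↦clo(λx. (x x), {loop↦0}), 3↦clo(λx. (x x), {loop↦0})}, K=[fun]>
step 14: <C=(x x), E={x↦4, loop↦0}, S={0↦3, 1↦clo(λx. (x x), {loop↦0}), 2↦clo(λx. (x x), {loop↦0}), 3↦clo(λx. (x x), {loop↦0}), 4↦clo(λx. (x x), {loop↦0})}, K=∅>
step 15: <C=x, E={x↦4, loop↦0}, S={0↦3, 1↦clo(λx. (x x), {loop↦0}), 2↦clo(λx. (x x), {loop↦0}), 3↦clo(λx. (x x), {loop↦0}), 4↦clo(λx. (x x), {loop↦0})}, K=[arg]>
step 16: <C=x, E={x↦4, loop↦0}, S={0↦3, 1↦clo(λx. (x x), {loop↦0}), 2↦clo(λx. (x x), {loop↦0}), 3↦clo(λx. (x x), {loop↦0}), 4↦clo(λx. (x x), {loop↦0})}, K=[fun]>
step 17: <C=(x x), E={x↦5, loop↦0}, S={0↦3, 1↦clo(λx. (x x), {loop↦0}), 2↦clo(λx. (x x), {loop↦0}), 3↦clo(λx. (x x), {loop↦0}), 4↦clo(λx. (x x), {loop↦0}), 5↦clo(λx. (x x), {loop↦0})}, K=∅>
step 18: <C=x, E={x↦5, loop↦0}, S={0↦3, 1↦clo(λx. (x x), {loop↦0}), 2↦clo(λx. (x x), {loop↦0}), 3↦clo(λx. (x x), {loop↦0}), 4↦clo(λx. (x x), {loop↦0}), 5↦clo(λx. (x x), {loop↦0})}, K=[arg]>
step 19: <C=x, E={x↦5, loop↦0}, S={0↦3, 1↦clo(λx. (x x), {loop↦0}), 2↦clo(λx. (x x), {loop↦0}), 3↦clo(λx. (x x), {loop↦0}), 4↦clo(λx. (x x), {loop↦0}), 5↦clo(λx. (x x), {loop↦0})}, K=[fun]>
→ 19 transitions taken and the configuration is still not final: no result within 19 steps

Answer: DIVERGES (no final state within 19 steps)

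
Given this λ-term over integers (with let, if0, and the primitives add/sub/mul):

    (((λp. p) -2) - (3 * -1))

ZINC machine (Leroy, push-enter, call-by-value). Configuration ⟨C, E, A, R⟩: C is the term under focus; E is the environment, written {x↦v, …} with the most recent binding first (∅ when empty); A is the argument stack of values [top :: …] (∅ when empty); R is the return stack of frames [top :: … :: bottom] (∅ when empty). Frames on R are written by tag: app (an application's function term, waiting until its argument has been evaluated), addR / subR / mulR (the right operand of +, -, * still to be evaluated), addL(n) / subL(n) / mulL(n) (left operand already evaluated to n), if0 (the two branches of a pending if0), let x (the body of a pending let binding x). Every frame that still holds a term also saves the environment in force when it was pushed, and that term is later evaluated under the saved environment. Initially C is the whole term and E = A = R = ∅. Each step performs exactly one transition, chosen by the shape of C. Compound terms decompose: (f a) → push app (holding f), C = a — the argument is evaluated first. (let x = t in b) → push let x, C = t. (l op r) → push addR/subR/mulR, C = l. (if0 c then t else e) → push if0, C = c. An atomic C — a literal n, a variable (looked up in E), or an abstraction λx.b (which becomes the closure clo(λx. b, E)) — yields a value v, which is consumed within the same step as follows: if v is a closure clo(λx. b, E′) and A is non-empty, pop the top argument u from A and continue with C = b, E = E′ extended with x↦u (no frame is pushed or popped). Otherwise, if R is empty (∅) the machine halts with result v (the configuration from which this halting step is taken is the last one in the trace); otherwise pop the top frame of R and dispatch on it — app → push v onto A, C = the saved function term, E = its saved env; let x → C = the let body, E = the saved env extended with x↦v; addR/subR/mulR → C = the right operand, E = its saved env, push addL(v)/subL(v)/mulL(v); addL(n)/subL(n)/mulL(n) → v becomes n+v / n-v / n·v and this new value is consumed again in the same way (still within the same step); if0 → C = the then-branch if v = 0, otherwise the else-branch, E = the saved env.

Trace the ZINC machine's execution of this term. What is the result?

t=0: ⟨C=(((λp. p) -2) - (3 * -1)); E=∅; A=∅; R=∅⟩
t=1: ⟨C=((λp. p) -2); E=∅; A=∅; R=[subR]⟩
t=2: ⟨C=-2; E=∅; A=∅; R=[app :: subR]⟩
t=3: ⟨C=(λp. p); E=∅; A=[-2]; R=[subR]⟩
t=4: ⟨C=p; E={p↦-2}; A=∅; R=[subR]⟩
t=5: ⟨C=(3 * -1); E=∅; A=∅; R=[subL(-2)]⟩
t=6: ⟨C=3; E=∅; A=∅; R=[mulR :: subL(-2)]⟩
t=7: ⟨C=-1; E=∅; A=∅; R=[mulL(3) :: subL(-2)]⟩
→ final value 1

Answer: 1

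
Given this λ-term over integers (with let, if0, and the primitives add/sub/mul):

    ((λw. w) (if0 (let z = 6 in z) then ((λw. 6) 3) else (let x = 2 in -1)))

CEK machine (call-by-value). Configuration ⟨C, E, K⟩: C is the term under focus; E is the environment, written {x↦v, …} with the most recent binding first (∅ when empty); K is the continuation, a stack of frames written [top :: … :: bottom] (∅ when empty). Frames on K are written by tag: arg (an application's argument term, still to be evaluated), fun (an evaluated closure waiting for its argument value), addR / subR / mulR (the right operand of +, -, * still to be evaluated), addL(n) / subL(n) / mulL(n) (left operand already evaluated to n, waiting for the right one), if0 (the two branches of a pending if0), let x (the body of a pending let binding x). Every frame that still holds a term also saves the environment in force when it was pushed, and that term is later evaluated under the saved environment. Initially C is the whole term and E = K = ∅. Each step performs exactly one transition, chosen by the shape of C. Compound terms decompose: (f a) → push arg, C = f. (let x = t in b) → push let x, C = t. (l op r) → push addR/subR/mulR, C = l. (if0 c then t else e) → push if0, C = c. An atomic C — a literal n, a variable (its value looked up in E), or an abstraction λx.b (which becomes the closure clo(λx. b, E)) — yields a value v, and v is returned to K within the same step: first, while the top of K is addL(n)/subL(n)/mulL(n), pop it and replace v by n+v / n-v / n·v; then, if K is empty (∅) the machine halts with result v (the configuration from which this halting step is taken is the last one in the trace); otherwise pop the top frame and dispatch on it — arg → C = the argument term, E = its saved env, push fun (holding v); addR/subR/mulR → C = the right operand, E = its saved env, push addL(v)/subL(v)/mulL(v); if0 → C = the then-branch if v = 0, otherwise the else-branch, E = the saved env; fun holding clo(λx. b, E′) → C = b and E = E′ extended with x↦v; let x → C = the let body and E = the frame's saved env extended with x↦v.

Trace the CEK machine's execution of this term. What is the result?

Answer: -1

Derivation:
t=0: <C=((λw. w) (if0 (let z = 6 in z) then ((λw. 6) 3) else (let x = 2 in -1))), E=∅, K=∅>
t=1: <C=(λw. w), E=∅, K=[arg]>
t=2: <C=(if0 (let z = 6 in z) then ((λw. 6) 3) else (let x = 2 in -1)), E=∅, K=[fun]>
t=3: <C=(let z = 6 in z), E=∅, K=[if0 :: fun]>
t=4: <C=6, E=∅, K=[let z :: if0 :: fun]>
t=5: <C=z, E={z↦6}, K=[if0 :: fun]>
t=6: <C=(let x = 2 in -1), E=∅, K=[fun]>
t=7: <C=2, E=∅, K=[let x :: fun]>
t=8: <C=-1, E={x↦2}, K=[fun]>
t=9: <C=w, E={w↦-1}, K=∅>
→ final value -1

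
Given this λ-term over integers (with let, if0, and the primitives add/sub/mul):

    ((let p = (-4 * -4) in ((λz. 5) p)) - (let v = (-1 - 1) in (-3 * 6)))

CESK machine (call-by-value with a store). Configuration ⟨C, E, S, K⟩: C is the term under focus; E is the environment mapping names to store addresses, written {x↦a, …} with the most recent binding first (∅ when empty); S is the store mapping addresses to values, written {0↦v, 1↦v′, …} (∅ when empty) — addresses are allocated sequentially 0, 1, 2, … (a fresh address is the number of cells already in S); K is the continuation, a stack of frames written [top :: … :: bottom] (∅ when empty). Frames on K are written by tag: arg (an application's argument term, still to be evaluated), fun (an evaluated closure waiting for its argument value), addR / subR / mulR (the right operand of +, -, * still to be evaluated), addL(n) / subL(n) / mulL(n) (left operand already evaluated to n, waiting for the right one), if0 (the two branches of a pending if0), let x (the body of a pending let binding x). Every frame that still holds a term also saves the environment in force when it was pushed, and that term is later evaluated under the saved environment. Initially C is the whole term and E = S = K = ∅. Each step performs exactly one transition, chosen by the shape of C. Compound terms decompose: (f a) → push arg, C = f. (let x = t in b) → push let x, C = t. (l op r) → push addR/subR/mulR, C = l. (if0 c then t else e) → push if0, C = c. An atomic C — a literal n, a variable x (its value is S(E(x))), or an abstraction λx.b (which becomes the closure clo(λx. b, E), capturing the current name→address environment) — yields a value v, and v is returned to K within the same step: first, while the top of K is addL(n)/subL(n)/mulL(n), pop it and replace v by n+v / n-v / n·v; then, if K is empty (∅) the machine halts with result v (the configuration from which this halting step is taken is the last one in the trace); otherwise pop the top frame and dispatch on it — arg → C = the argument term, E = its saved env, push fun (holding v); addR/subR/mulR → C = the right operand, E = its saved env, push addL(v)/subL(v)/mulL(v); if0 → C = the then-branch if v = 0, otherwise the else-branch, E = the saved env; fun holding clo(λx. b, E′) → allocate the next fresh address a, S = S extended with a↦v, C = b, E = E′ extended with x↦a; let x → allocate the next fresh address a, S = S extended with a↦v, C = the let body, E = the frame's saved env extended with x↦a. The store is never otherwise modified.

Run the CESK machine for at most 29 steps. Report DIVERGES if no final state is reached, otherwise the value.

Answer: 23

Execution trace:
0. <C=((let p = (-4 * -4) in ((λz. 5) p)) - (let v = (-1 - 1) in (-3 * 6))), E=∅, S=∅, K=∅>
1. <C=(let p = (-4 * -4) in ((λz. 5) p)), E=∅, S=∅, K=[subR]>
2. <C=(-4 * -4), E=∅, S=∅, K=[let p :: subR]>
3. <C=-4, E=∅, S=∅, K=[mulR :: let p :: subR]>
4. <C=-4, E=∅, S=∅, K=[mulL(-4) :: let p :: subR]>
5. <C=((λz. 5) p), E={p↦0}, S={0↦16}, K=[subR]>
6. <C=(λz. 5), E={p↦0}, S={0↦16}, K=[arg :: subR]>
7. <C=p, E={p↦0}, S={0↦16}, K=[fun :: subR]>
8. <C=5, E={z↦1, p↦0}, S={0↦16, 1↦16}, K=[subR]>
9. <C=(let v = (-1 - 1) in (-3 * 6)), E=∅, S={0↦16, 1↦16}, K=[subL(5)]>
10. <C=(-1 - 1), E=∅, S={0↦16, 1↦16}, K=[let v :: subL(5)]>
11. <C=-1, E=∅, S={0↦16, 1↦16}, K=[subR :: let v :: subL(5)]>
12. <C=1, E=∅, S={0↦16, 1↦16}, K=[subL(-1) :: let v :: subL(5)]>
13. <C=(-3 * 6), E={v↦2}, S={0↦16, 1↦16, 2↦-2}, K=[subL(5)]>
14. <C=-3, E={v↦2}, S={0↦16, 1↦16, 2↦-2}, K=[mulR :: subL(5)]>
15. <C=6, E={v↦2}, S={0↦16, 1↦16, 2↦-2}, K=[mulL(-3) :: subL(5)]>
→ final value 23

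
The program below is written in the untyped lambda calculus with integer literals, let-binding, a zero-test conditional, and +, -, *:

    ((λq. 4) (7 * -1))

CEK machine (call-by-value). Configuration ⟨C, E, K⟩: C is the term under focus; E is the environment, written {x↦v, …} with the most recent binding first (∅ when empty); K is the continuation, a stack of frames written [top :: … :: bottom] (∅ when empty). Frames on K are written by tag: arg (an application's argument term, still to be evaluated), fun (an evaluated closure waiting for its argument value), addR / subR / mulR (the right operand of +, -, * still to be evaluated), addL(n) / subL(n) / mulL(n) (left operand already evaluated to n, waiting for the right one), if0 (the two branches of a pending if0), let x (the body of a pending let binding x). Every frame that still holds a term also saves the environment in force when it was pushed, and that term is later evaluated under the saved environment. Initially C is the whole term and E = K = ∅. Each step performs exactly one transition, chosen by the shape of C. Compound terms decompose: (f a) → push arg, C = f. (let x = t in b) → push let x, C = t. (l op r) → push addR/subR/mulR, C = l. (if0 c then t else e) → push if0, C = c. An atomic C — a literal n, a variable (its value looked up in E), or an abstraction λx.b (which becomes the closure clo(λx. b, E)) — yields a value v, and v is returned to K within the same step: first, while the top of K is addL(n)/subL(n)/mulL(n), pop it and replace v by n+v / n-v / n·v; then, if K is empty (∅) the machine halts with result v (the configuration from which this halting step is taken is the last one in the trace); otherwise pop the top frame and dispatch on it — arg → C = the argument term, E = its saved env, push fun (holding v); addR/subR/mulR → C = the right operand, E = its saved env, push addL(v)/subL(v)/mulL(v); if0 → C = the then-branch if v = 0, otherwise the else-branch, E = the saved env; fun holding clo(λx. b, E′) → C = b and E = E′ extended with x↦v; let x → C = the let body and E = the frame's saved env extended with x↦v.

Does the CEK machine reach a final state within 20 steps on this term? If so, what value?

step 0: <C=((λq. 4) (7 * -1)), E=∅, K=∅>
step 1: <C=(λq. 4), E=∅, K=[arg]>
step 2: <C=(7 * -1), E=∅, K=[fun]>
step 3: <C=7, E=∅, K=[mulR :: fun]>
step 4: <C=-1, E=∅, K=[mulL(7) :: fun]>
step 5: <C=4, E={q↦-7}, K=∅>
→ final value 4

Answer: 4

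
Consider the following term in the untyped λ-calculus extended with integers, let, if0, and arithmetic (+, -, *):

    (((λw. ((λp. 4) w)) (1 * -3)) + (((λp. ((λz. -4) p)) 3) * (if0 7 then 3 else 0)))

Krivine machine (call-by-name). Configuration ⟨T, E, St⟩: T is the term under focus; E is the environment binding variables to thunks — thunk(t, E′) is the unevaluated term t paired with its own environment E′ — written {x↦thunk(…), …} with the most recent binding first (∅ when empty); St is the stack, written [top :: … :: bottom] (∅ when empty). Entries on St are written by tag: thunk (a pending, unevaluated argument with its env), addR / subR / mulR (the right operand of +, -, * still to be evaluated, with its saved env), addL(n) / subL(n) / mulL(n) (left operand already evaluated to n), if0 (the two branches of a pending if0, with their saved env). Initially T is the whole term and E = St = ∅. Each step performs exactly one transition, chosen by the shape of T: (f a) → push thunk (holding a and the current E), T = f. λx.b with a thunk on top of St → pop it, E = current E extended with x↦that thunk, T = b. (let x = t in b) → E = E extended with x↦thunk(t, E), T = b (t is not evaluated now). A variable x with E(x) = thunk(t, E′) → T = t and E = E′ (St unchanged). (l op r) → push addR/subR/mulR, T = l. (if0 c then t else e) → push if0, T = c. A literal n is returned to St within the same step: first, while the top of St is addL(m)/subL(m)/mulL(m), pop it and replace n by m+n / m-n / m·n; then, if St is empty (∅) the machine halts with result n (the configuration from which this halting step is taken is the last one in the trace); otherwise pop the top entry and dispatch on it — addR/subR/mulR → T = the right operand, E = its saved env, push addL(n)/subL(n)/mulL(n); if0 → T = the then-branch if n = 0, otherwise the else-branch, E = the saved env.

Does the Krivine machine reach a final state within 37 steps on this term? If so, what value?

Answer: 4

Derivation:
[0] [T=(((λw. ((λp. 4) w)) (1 * -3)) + (((λp. ((λz. -4) p)) 3) * (if0 7 then 3 else 0))) | E=∅ | St=∅]
[1] [T=((λw. ((λp. 4) w)) (1 * -3)) | E=∅ | St=[addR]]
[2] [T=(λw. ((λp. 4) w)) | E=∅ | St=[thunk :: addR]]
[3] [T=((λp. 4) w) | E={w↦thunk((1 * -3), ∅)} | St=[addR]]
[4] [T=(λp. 4) | E={w↦thunk((1 * -3), ∅)} | St=[thunk :: addR]]
[5] [T=4 | E={p↦thunk(w, {w↦thunk((1 * -3), ∅)}), w↦thunk((1 * -3), ∅)} | St=[addR]]
[6] [T=(((λp. ((λz. -4) p)) 3) * (if0 7 then 3 else 0)) | E=∅ | St=[addL(4)]]
[7] [T=((λp. ((λz. -4) p)) 3) | E=∅ | St=[mulR :: addL(4)]]
[8] [T=(λp. ((λz. -4) p)) | E=∅ | St=[thunk :: mulR :: addL(4)]]
[9] [T=((λz. -4) p) | E={p↦thunk(3, ∅)} | St=[mulR :: addL(4)]]
[10] [T=(λz. -4) | E={p↦thunk(3, ∅)} | St=[thunk :: mulR :: addL(4)]]
[11] [T=-4 | E={z↦thunk(p, {p↦thunk(3, ∅)}), p↦thunk(3, ∅)} | St=[mulR :: addL(4)]]
[12] [T=(if0 7 then 3 else 0) | E=∅ | St=[mulL(-4) :: addL(4)]]
[13] [T=7 | E=∅ | St=[if0 :: mulL(-4) :: addL(4)]]
[14] [T=0 | E=∅ | St=[mulL(-4) :: addL(4)]]
→ final value 4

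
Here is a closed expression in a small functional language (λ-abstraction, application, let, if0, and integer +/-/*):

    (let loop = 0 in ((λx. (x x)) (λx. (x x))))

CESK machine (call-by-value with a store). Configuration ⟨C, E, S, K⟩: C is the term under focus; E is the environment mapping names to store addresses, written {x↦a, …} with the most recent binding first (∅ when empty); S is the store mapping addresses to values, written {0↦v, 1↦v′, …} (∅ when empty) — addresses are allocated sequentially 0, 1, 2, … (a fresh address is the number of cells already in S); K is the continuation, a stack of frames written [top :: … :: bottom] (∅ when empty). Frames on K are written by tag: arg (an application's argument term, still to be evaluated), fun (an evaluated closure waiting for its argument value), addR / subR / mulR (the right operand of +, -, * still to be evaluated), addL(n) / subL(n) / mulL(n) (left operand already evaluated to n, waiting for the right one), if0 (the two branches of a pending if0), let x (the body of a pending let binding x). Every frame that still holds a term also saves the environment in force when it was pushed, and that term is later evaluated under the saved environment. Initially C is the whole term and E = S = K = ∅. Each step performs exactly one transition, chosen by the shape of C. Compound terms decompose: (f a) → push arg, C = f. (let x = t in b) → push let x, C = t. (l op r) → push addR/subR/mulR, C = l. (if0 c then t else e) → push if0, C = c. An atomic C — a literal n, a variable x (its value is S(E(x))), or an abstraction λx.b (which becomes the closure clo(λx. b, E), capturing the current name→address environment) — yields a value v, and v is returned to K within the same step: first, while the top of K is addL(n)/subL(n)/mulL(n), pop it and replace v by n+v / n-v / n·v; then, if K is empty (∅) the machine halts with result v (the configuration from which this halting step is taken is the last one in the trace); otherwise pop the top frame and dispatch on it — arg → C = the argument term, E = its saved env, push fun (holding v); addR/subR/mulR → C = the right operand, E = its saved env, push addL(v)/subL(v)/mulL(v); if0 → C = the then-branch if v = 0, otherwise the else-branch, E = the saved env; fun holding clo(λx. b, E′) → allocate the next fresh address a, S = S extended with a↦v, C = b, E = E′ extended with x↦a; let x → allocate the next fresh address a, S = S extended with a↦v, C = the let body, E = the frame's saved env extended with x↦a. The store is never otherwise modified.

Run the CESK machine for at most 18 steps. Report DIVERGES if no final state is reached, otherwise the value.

Answer: DIVERGES (no final state within 18 steps)

Machine steps:
[0] [C=(let loop = 0 in ((λx. (x x)) (λx. (x x)))) | E=∅ | S=∅ | K=∅]
[1] [C=0 | E=∅ | S=∅ | K=[let loop]]
[2] [C=((λx. (x x)) (λx. (x x))) | E={loop↦0} | S={0↦0} | K=∅]
[3] [C=(λx. (x x)) | E={loop↦0} | S={0↦0} | K=[arg]]
[4] [C=(λx. (x x)) | E={loop↦0} | S={0↦0} | K=[fun]]
[5] [C=(x x) | E={x↦1, loop↦0} | S={0↦0, 1↦clo(λx. (x x), {loop↦0})} | K=∅]
[6] [C=x | E={x↦1, loop↦0} | S={0↦0, 1↦clo(λx. (x x), {loop↦0})} | K=[arg]]
[7] [C=x | E={x↦1, loop↦0} | S={0↦0, 1↦clo(λx. (x x), {loop↦0})} | K=[fun]]
[8] [C=(x x) | E={x↦2, loop↦0} | S={0↦0, 1↦clo(λx. (x x), {loop↦0}), 2↦clo(λx. (x x), {loop↦0})} | K=∅]
[9] [C=x | E={x↦2, loop↦0} | S={0↦0, 1↦clo(λx. (x x), {loop↦0}), 2↦clo(λx. (x x), {loop↦0})} | K=[arg]]
[10] [C=x | E={x↦2, loop↦0} | S={0↦0, 1↦clo(λx. (x x), {loop↦0}), 2↦clo(λx. (x x), {loop↦0})} | K=[fun]]
[11] [C=(x x) | E={x↦3, loop↦0} | S={0↦0, 1↦clo(λx. (x x), {loop↦0}), 2↦clo(λx. (x x), {loop↦0}), 3↦clo(λx. (x x), {loop↦0})} | K=∅]
[12] [C=x | E={x↦3, loop↦0} | S={0↦0, 1↦clo(λx. (x x), {loop↦0}), 2↦clo(λx. (x x), {loop↦0}), 3↦clo(λx. (x x), {loop↦0})} | K=[arg]]
[13] [C=x | E={x↦3, loop↦0} | S={0↦0, 1↦clo(λx. (x x), {loop↦0}), 2↦clo(λx. (x x), {loop↦0}), 3↦clo(λx. (x x), {loop↦0})} | K=[fun]]
[14] [C=(x x) | E={x↦4, loop↦0} | S={0↦0, 1↦clo(λx. (x x), {loop↦0}), 2↦clo(λx. (x x), {loop↦0}), 3↦clo(λx. (x x), {loop↦0}), 4↦clo(λx. (x x), {loop↦0})} | K=∅]
[15] [C=x | E={x↦4, loop↦0} | S={0↦0, 1↦clo(λx. (x x), {loop↦0}), 2↦clo(λx. (x x), {loop↦0}), 3↦clo(λx. (x x), {loop↦0}), 4↦clo(λx. (x x), {loop↦0})} | K=[arg]]
[16] [C=x | E={x↦4, loop↦0} | S={0↦0, 1↦clo(λx. (x x), {loop↦0}), 2↦clo(λx. (x x), {loop↦0}), 3↦clo(λx. (x x), {loop↦0}), 4↦clo(λx. (x x), {loop↦0})} | K=[fun]]
[17] [C=(x x) | E={x↦5, loop↦0} | S={0↦0, 1↦clo(λx. (x x), {loop↦0}), 2↦clo(λx. (x x), {loop↦0}), 3↦clo(λx. (x x), {loop↦0}), 4↦clo(λx. (x x), {loop↦0}), 5↦clo(λx. (x x), {loop↦0})} | K=∅]
[18] [C=x | E={x↦5, loop↦0} | S={0↦0, 1↦clo(λx. (x x), {loop↦0}), 2↦clo(λx. (x x), {loop↦0}), 3↦clo(λx. (x x), {loop↦0}), 4↦clo(λx. (x x), {loop↦0}), 5↦clo(λx. (x x), {loop↦0})} | K=[arg]]
→ 18 transitions taken and the configuration is still not final: no result within 18 steps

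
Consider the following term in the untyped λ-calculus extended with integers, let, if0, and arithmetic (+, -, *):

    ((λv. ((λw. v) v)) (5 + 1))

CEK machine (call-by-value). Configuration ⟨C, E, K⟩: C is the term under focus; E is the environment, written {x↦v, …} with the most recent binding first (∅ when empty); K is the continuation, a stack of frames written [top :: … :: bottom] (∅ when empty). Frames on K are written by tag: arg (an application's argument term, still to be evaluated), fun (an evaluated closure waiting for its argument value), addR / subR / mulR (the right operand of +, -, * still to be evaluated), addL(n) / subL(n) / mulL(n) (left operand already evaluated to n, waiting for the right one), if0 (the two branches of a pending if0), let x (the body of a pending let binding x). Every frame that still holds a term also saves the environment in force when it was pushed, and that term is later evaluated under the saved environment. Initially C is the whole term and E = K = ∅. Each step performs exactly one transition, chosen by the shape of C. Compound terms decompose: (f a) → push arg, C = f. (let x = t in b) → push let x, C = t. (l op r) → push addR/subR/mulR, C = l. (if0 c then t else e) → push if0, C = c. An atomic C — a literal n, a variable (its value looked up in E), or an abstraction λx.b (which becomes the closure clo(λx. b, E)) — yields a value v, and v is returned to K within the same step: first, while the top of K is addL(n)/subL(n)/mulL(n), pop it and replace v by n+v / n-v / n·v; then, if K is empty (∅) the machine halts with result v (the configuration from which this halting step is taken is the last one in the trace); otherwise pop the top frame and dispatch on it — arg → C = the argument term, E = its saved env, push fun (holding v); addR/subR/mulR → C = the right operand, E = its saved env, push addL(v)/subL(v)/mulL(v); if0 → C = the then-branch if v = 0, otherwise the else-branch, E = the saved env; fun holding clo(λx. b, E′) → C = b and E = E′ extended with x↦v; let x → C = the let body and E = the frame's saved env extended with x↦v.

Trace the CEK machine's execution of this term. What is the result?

[0] <C=((λv. ((λw. v) v)) (5 + 1)), E=∅, K=∅>
[1] <C=(λv. ((λw. v) v)), E=∅, K=[arg]>
[2] <C=(5 + 1), E=∅, K=[fun]>
[3] <C=5, E=∅, K=[addR :: fun]>
[4] <C=1, E=∅, K=[addL(5) :: fun]>
[5] <C=((λw. v) v), E={v↦6}, K=∅>
[6] <C=(λw. v), E={v↦6}, K=[arg]>
[7] <C=v, E={v↦6}, K=[fun]>
[8] <C=v, E={w↦6, v↦6}, K=∅>
→ final value 6

Answer: 6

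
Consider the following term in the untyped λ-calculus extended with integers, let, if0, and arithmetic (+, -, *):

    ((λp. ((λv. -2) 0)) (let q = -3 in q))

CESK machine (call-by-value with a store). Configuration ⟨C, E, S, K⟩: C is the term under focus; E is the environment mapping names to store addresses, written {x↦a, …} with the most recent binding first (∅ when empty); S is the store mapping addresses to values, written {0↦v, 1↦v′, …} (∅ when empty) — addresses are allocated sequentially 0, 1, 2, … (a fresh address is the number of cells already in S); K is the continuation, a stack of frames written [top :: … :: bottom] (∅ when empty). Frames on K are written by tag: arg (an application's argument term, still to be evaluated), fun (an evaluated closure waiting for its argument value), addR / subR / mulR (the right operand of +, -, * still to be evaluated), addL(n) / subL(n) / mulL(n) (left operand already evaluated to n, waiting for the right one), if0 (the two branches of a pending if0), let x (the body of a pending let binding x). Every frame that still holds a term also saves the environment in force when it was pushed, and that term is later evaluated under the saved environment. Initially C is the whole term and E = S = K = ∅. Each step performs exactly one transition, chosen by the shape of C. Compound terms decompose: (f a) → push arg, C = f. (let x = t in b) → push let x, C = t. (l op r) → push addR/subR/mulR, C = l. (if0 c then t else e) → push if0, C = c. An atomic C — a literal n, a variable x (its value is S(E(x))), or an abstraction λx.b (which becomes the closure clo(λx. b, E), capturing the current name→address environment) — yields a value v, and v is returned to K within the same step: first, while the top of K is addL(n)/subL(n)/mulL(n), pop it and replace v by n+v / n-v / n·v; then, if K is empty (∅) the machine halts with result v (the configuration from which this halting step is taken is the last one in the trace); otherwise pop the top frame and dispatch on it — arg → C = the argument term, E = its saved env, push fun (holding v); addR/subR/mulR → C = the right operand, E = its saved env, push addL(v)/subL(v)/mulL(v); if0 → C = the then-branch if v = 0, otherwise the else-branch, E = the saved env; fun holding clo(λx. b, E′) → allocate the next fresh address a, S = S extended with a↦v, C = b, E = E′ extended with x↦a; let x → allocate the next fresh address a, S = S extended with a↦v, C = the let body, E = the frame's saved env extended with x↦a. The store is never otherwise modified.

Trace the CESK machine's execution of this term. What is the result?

step 0: [C=((λp. ((λv. -2) 0)) (let q = -3 in q)) | E=∅ | S=∅ | K=∅]
step 1: [C=(λp. ((λv. -2) 0)) | E=∅ | S=∅ | K=[arg]]
step 2: [C=(let q = -3 in q) | E=∅ | S=∅ | K=[fun]]
step 3: [C=-3 | E=∅ | S=∅ | K=[let q :: fun]]
step 4: [C=q | E={q↦0} | S={0↦-3} | K=[fun]]
step 5: [C=((λv. -2) 0) | E={p↦1} | S={0↦-3, 1↦-3} | K=∅]
step 6: [C=(λv. -2) | E={p↦1} | S={0↦-3, 1↦-3} | K=[arg]]
step 7: [C=0 | E={p↦1} | S={0↦-3, 1↦-3} | K=[fun]]
step 8: [C=-2 | E={v↦2, p↦1} | S={0↦-3, 1↦-3, 2↦0} | K=∅]
→ final value -2

Answer: -2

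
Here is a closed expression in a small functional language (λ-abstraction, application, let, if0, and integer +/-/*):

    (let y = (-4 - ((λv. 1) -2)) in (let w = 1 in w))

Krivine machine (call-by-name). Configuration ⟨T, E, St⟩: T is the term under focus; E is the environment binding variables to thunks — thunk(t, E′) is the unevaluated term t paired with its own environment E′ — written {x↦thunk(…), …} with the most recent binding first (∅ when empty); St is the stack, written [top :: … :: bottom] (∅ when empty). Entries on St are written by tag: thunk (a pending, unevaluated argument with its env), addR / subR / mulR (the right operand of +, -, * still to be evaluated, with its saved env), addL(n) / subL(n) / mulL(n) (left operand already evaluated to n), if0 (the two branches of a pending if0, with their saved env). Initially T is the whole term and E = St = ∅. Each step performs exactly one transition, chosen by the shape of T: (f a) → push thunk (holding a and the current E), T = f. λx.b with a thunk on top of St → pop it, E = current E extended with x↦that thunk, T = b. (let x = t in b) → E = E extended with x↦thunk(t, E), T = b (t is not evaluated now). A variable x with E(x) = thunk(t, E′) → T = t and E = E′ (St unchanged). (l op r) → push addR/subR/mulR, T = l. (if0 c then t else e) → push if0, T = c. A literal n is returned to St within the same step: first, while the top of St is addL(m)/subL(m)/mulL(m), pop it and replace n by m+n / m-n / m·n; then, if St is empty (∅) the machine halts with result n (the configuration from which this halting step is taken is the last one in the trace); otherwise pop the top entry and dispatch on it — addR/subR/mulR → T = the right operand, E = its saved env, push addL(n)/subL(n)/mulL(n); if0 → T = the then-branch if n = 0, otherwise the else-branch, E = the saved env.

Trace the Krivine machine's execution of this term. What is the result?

t=0: [T=(let y = (-4 - ((λv. 1) -2)) in (let w = 1 in w)) | E=∅ | St=∅]
t=1: [T=(let w = 1 in w) | E={y↦thunk((-4 - ((λv. 1) -2)), ∅)} | St=∅]
t=2: [T=w | E={w↦thunk(1, {y↦thunk((-4 - ((λv. 1) -2)), ∅)}), y↦thunk((-4 - ((λv. 1) -2)), ∅)} | St=∅]
t=3: [T=1 | E={y↦thunk((-4 - ((λv. 1) -2)), ∅)} | St=∅]
→ final value 1

Answer: 1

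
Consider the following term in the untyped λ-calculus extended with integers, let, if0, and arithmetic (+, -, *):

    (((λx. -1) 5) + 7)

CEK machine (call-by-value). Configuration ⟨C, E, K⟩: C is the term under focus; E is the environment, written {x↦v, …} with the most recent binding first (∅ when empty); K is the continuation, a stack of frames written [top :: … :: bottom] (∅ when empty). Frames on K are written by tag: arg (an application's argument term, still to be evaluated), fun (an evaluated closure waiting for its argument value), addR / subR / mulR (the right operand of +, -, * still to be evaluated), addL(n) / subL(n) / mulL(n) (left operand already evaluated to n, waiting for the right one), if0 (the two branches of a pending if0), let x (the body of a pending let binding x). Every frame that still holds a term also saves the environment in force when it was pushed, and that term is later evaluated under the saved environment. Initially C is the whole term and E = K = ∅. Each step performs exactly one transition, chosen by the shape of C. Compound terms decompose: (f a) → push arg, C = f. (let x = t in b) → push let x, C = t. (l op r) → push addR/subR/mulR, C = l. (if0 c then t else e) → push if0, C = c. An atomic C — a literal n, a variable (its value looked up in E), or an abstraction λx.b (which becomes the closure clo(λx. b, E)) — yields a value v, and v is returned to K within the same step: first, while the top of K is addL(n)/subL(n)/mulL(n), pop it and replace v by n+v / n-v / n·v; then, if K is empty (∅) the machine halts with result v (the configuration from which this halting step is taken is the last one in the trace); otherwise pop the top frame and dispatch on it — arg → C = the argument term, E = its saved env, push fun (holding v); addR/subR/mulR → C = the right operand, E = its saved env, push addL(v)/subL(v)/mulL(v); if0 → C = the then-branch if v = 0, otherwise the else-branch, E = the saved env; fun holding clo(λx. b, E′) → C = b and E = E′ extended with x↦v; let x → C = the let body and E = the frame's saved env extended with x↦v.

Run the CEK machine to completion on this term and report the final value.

t=0: <C=(((λx. -1) 5) + 7), E=∅, K=∅>
t=1: <C=((λx. -1) 5), E=∅, K=[addR]>
t=2: <C=(λx. -1), E=∅, K=[arg :: addR]>
t=3: <C=5, E=∅, K=[fun :: addR]>
t=4: <C=-1, E={x↦5}, K=[addR]>
t=5: <C=7, E=∅, K=[addL(-1)]>
→ final value 6

Answer: 6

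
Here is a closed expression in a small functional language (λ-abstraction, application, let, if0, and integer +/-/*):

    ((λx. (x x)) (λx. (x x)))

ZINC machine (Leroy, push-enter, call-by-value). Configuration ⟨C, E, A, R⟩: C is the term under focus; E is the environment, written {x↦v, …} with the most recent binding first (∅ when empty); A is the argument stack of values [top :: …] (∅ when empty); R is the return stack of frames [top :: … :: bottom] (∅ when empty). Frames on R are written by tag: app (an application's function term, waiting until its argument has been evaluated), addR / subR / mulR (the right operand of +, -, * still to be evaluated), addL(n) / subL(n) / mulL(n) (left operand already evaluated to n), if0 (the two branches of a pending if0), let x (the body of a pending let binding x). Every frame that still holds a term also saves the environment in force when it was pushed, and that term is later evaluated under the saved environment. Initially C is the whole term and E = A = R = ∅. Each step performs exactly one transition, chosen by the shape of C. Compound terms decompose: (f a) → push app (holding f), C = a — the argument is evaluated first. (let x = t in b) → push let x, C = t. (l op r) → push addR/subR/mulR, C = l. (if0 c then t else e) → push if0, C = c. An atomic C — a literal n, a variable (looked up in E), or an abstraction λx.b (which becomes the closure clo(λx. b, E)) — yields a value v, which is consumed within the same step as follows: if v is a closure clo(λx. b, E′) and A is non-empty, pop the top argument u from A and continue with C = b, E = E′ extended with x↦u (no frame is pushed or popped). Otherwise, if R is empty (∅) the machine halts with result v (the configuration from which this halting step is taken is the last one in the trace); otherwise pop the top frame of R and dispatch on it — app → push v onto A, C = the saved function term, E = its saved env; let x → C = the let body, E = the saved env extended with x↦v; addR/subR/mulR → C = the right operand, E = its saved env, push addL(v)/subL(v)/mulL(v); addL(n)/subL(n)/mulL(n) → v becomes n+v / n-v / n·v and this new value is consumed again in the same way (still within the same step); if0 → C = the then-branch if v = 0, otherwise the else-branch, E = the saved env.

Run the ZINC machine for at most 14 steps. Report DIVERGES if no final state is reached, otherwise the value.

[0] [C=((λx. (x x)) (λx. (x x))) | E=∅ | A=∅ | R=∅]
[1] [C=(λx. (x x)) | E=∅ | A=∅ | R=[app]]
[2] [C=(λx. (x x)) | E=∅ | A=[clo(λx. (x x), ∅)] | R=∅]
[3] [C=(x x) | E={x↦clo(λx. (x x), ∅)} | A=∅ | R=∅]
[4] [C=x | E={x↦clo(λx. (x x), ∅)} | A=∅ | R=[app]]
[5] [C=x | E={x↦clo(λx. (x x), ∅)} | A=[clo(λx. (x x), ∅)] | R=∅]
… configuration repeats with period 3 (steps 3–5 recur indefinitely) …

Answer: DIVERGES (no final state within 14 steps)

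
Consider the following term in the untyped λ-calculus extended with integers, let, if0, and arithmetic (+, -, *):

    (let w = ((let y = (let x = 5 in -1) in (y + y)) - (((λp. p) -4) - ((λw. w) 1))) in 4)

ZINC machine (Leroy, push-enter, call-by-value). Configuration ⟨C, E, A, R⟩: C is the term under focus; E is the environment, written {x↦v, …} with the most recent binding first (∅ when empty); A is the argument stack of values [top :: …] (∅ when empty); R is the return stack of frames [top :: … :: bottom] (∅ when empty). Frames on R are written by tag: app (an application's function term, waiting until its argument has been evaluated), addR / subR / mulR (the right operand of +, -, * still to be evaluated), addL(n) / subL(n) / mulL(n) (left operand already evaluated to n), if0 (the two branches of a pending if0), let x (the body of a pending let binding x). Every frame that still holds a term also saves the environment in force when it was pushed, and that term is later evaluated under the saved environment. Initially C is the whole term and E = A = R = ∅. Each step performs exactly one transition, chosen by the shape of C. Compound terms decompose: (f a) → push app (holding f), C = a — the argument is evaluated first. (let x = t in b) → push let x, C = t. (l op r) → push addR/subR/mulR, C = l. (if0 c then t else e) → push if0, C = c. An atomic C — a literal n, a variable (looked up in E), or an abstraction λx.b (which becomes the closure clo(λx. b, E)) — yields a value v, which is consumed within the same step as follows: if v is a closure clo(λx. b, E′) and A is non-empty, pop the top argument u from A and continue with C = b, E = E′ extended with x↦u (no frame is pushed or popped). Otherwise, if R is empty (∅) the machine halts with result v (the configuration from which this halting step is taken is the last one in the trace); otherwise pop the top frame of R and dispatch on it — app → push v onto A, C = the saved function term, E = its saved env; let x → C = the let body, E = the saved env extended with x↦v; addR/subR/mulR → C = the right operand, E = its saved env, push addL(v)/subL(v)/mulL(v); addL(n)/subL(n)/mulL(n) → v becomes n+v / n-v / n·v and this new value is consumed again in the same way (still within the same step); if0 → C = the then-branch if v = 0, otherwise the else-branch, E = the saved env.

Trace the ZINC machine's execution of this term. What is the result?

t=0: [C=(let w = ((let y = (let x = 5 in -1) in (y + y)) - (((λp. p) -4) - ((λw. w) 1))) in 4) | E=∅ | A=∅ | R=∅]
t=1: [C=((let y = (let x = 5 in -1) in (y + y)) - (((λp. p) -4) - ((λw. w) 1))) | E=∅ | A=∅ | R=[let w]]
t=2: [C=(let y = (let x = 5 in -1) in (y + y)) | E=∅ | A=∅ | R=[subR :: let w]]
t=3: [C=(let x = 5 in -1) | E=∅ | A=∅ | R=[let y :: subR :: let w]]
t=4: [C=5 | E=∅ | A=∅ | R=[let x :: let y :: subR :: let w]]
t=5: [C=-1 | E={x↦5} | A=∅ | R=[let y :: subR :: let w]]
t=6: [C=(y + y) | E={y↦-1} | A=∅ | R=[subR :: let w]]
t=7: [C=y | E={y↦-1} | A=∅ | R=[addR :: subR :: let w]]
t=8: [C=y | E={y↦-1} | A=∅ | R=[addL(-1) :: subR :: let w]]
t=9: [C=(((λp. p) -4) - ((λw. w) 1)) | E=∅ | A=∅ | R=[subL(-2) :: let w]]
t=10: [C=((λp. p) -4) | E=∅ | A=∅ | R=[subR :: subL(-2) :: let w]]
t=11: [C=-4 | E=∅ | A=∅ | R=[app :: subR :: subL(-2) :: let w]]
t=12: [C=(λp. p) | E=∅ | A=[-4] | R=[subR :: subL(-2) :: let w]]
t=13: [C=p | E={p↦-4} | A=∅ | R=[subR :: subL(-2) :: let w]]
t=14: [C=((λw. w) 1) | E=∅ | A=∅ | R=[subL(-4) :: subL(-2) :: let w]]
t=15: [C=1 | E=∅ | A=∅ | R=[app :: subL(-4) :: subL(-2) :: let w]]
t=16: [C=(λw. w) | E=∅ | A=[1] | R=[subL(-4) :: subL(-2) :: let w]]
t=17: [C=w | E={w↦1} | A=∅ | R=[subL(-4) :: subL(-2) :: let w]]
t=18: [C=4 | E={w↦3} | A=∅ | R=∅]
→ final value 4

Answer: 4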